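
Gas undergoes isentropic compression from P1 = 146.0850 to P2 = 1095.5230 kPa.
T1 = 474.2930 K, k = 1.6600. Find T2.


(k-1)/k = 0.3976
(P2/P1)^exp = 2.2279
T2 = 474.2930 * 2.2279 = 1056.6827 K

1056.6827 K


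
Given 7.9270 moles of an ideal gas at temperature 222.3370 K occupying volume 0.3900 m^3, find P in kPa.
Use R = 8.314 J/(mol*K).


P = nRT/V = 7.9270 * 8.314 * 222.3370 / 0.3900
= 14653.1373 / 0.3900 = 37572.1470 Pa = 37.5721 kPa

37.5721 kPa


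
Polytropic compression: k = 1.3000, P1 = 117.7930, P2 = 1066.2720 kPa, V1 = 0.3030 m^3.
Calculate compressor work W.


(k-1)/k = 0.2308
(P2/P1)^exp = 1.6626
W = 4.3333 * 117.7930 * 0.3030 * (1.6626 - 1) = 102.4794 kJ

102.4794 kJ


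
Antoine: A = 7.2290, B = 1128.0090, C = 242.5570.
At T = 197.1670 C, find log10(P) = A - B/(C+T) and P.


C+T = 439.7240
B/(C+T) = 2.5653
log10(P) = 7.2290 - 2.5653 = 4.6637
P = 10^4.6637 = 46103.5174 mmHg

46103.5174 mmHg


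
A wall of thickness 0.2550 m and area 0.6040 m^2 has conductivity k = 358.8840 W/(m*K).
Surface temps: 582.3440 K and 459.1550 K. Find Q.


dT = 123.1890 K
Q = 358.8840 * 0.6040 * 123.1890 / 0.2550 = 104718.3486 W

104718.3486 W


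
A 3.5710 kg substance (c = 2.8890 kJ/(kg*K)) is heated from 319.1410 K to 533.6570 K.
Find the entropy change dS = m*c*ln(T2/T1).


T2/T1 = 1.6722
ln(T2/T1) = 0.5141
dS = 3.5710 * 2.8890 * 0.5141 = 5.3040 kJ/K

5.3040 kJ/K


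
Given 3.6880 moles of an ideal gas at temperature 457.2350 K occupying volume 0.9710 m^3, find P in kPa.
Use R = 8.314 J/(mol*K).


P = nRT/V = 3.6880 * 8.314 * 457.2350 / 0.9710
= 14019.7542 / 0.9710 = 14438.4698 Pa = 14.4385 kPa

14.4385 kPa


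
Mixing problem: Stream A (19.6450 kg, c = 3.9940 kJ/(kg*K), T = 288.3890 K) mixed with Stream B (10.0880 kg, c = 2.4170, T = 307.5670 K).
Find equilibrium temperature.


num = 30126.9279
den = 102.8448
Tf = 292.9358 K

292.9358 K


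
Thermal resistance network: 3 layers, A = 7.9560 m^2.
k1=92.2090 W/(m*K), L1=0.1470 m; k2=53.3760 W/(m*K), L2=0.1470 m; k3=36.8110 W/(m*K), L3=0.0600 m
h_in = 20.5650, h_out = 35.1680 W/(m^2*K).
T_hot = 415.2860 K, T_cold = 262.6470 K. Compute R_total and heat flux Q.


R_conv_in = 1/(20.5650*7.9560) = 0.0061
R_1 = 0.1470/(92.2090*7.9560) = 0.0002
R_2 = 0.1470/(53.3760*7.9560) = 0.0003
R_3 = 0.0600/(36.8110*7.9560) = 0.0002
R_conv_out = 1/(35.1680*7.9560) = 0.0036
R_total = 0.0104 K/W
Q = 152.6390 / 0.0104 = 14624.3254 W

R_total = 0.0104 K/W, Q = 14624.3254 W


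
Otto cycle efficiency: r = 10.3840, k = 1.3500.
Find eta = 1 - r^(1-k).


r^(k-1) = 2.2684
eta = 1 - 1/2.2684 = 0.5592 = 55.9169%

55.9169%


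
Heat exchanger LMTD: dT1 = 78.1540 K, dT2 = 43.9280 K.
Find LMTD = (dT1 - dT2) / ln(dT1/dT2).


dT1/dT2 = 1.7791
ln(dT1/dT2) = 0.5761
LMTD = 34.2260 / 0.5761 = 59.4068 K

59.4068 K


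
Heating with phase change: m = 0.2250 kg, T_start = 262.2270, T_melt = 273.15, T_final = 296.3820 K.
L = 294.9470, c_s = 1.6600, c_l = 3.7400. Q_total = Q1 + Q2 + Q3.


Q1 (sensible, solid) = 0.2250 * 1.6600 * 10.9230 = 4.0797 kJ
Q2 (latent) = 0.2250 * 294.9470 = 66.3631 kJ
Q3 (sensible, liquid) = 0.2250 * 3.7400 * 23.2320 = 19.5497 kJ
Q_total = 89.9925 kJ

89.9925 kJ


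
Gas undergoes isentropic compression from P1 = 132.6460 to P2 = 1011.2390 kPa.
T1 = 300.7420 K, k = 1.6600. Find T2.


(k-1)/k = 0.3976
(P2/P1)^exp = 2.2425
T2 = 300.7420 * 2.2425 = 674.4228 K

674.4228 K


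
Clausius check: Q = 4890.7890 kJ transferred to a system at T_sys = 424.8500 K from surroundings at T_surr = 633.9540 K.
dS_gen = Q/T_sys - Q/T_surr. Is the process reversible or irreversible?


dS_sys = 4890.7890/424.8500 = 11.5118 kJ/K
dS_surr = -4890.7890/633.9540 = -7.7147 kJ/K
dS_gen = 11.5118 - 7.7147 = 3.7971 kJ/K (irreversible)

dS_gen = 3.7971 kJ/K, irreversible


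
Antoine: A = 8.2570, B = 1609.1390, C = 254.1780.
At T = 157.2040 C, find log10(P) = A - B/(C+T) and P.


C+T = 411.3820
B/(C+T) = 3.9115
log10(P) = 8.2570 - 3.9115 = 4.3455
P = 10^4.3455 = 22154.1708 mmHg

22154.1708 mmHg


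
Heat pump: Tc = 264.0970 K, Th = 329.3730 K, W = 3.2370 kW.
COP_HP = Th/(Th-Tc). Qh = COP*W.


COP = 329.3730 / 65.2760 = 5.0459
Qh = 5.0459 * 3.2370 = 16.3334 kW

COP = 5.0459, Qh = 16.3334 kW


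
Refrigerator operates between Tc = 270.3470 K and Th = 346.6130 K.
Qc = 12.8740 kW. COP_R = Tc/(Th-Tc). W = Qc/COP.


COP = 270.3470 / 76.2660 = 3.5448
W = 12.8740 / 3.5448 = 3.6318 kW

COP = 3.5448, W = 3.6318 kW


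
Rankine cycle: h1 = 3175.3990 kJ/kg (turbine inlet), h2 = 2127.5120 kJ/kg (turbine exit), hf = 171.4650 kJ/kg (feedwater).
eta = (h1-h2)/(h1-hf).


W = 1047.8870 kJ/kg
Q_in = 3003.9340 kJ/kg
eta = 0.3488 = 34.8838%

eta = 34.8838%


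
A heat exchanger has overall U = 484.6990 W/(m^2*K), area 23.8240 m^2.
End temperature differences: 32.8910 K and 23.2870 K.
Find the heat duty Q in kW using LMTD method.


LMTD = 27.8132 K
Q = 484.6990 * 23.8240 * 27.8132 = 321171.9428 W = 321.1719 kW

321.1719 kW


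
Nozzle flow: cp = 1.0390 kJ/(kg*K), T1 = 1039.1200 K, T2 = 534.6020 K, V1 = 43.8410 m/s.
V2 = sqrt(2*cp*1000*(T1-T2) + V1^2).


dT = 504.5180 K
2*cp*1000*dT = 1048388.4040
V1^2 = 1922.0333
V2 = sqrt(1050310.4373) = 1024.8465 m/s

1024.8465 m/s


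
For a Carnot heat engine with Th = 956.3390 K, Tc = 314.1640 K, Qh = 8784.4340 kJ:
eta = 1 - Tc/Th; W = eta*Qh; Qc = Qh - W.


eta = 1 - 314.1640/956.3390 = 0.6715
W = 0.6715 * 8784.4340 = 5898.6865 kJ
Qc = 8784.4340 - 5898.6865 = 2885.7475 kJ

eta = 67.1493%, W = 5898.6865 kJ, Qc = 2885.7475 kJ


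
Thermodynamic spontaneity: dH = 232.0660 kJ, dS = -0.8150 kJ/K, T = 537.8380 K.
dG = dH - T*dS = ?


T*dS = 537.8380 * -0.8150 = -438.3380 kJ
dG = 232.0660 + 438.3380 = 670.4040 kJ (non-spontaneous)

dG = 670.4040 kJ, non-spontaneous


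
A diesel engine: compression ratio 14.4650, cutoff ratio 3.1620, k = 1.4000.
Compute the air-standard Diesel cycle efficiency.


r^(k-1) = 2.9116
rc^k = 5.0113
eta = 0.5448 = 54.4835%

54.4835%


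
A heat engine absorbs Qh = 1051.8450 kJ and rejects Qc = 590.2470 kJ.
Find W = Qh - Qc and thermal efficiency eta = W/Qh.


W = 1051.8450 - 590.2470 = 461.5980 kJ
eta = 461.5980 / 1051.8450 = 0.4388 = 43.8846%

W = 461.5980 kJ, eta = 43.8846%


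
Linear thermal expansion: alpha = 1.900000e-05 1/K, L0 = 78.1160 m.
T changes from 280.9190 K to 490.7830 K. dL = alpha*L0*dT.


dT = 209.8640 K
dL = 1.900000e-05 * 78.1160 * 209.8640 = 0.311481 m
L_final = 78.427481 m

dL = 0.311481 m


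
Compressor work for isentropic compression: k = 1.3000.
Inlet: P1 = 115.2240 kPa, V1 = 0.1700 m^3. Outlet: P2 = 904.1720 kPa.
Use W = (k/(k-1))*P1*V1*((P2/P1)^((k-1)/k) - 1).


(k-1)/k = 0.2308
(P2/P1)^exp = 1.6087
W = 4.3333 * 115.2240 * 0.1700 * (1.6087 - 1) = 51.6662 kJ

51.6662 kJ


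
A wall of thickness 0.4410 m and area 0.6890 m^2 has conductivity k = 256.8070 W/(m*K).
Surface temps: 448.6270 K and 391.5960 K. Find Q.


dT = 57.0310 K
Q = 256.8070 * 0.6890 * 57.0310 / 0.4410 = 22882.2369 W

22882.2369 W


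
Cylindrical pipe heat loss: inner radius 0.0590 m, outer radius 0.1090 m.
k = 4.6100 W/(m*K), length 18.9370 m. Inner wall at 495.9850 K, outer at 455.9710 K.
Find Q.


dT = 40.0140 K
ln(ro/ri) = 0.6138
Q = 2*pi*4.6100*18.9370*40.0140 / 0.6138 = 35757.7078 W

35757.7078 W


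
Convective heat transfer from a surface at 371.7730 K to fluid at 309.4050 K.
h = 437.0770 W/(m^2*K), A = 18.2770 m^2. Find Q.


dT = 62.3680 K
Q = 437.0770 * 18.2770 * 62.3680 = 498224.0443 W

498224.0443 W


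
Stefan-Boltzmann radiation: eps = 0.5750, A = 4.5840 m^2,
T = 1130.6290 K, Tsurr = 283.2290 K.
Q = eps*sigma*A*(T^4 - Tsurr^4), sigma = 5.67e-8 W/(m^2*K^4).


T^4 = 1.6341e+12
Tsurr^4 = 6.4350e+09
Q = 0.5750 * 5.67e-8 * 4.5840 * 1.6277e+12 = 243255.3431 W

243255.3431 W


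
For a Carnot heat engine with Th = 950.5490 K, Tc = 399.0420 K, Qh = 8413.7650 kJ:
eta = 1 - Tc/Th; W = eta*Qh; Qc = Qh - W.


eta = 1 - 399.0420/950.5490 = 0.5802
W = 0.5802 * 8413.7650 = 4881.6529 kJ
Qc = 8413.7650 - 4881.6529 = 3532.1121 kJ

eta = 58.0198%, W = 4881.6529 kJ, Qc = 3532.1121 kJ


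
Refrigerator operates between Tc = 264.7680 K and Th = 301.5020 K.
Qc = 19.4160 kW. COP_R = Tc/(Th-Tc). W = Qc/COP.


COP = 264.7680 / 36.7340 = 7.2077
W = 19.4160 / 7.2077 = 2.6938 kW

COP = 7.2077, W = 2.6938 kW


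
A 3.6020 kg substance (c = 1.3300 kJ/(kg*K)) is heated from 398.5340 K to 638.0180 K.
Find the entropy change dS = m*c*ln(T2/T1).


T2/T1 = 1.6009
ln(T2/T1) = 0.4706
dS = 3.6020 * 1.3300 * 0.4706 = 2.2544 kJ/K

2.2544 kJ/K


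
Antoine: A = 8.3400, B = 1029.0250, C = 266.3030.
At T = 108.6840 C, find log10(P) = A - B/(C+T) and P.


C+T = 374.9870
B/(C+T) = 2.7442
log10(P) = 8.3400 - 2.7442 = 5.5958
P = 10^5.5958 = 394310.3733 mmHg

394310.3733 mmHg


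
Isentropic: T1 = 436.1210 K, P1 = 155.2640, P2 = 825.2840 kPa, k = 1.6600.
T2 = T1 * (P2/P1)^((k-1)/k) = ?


(k-1)/k = 0.3976
(P2/P1)^exp = 1.9430
T2 = 436.1210 * 1.9430 = 847.3675 K

847.3675 K


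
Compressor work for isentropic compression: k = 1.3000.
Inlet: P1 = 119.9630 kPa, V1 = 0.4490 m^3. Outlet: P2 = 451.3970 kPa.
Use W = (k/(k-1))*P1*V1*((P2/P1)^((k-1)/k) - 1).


(k-1)/k = 0.2308
(P2/P1)^exp = 1.3577
W = 4.3333 * 119.9630 * 0.4490 * (1.3577 - 1) = 83.4948 kJ

83.4948 kJ


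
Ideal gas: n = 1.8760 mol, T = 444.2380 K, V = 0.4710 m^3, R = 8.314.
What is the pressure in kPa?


P = nRT/V = 1.8760 * 8.314 * 444.2380 / 0.4710
= 6928.8085 / 0.4710 = 14710.8461 Pa = 14.7108 kPa

14.7108 kPa


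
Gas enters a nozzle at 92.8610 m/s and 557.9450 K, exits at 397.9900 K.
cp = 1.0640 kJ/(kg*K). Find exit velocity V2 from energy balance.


dT = 159.9550 K
2*cp*1000*dT = 340384.2400
V1^2 = 8623.1653
V2 = sqrt(349007.4053) = 590.7685 m/s

590.7685 m/s


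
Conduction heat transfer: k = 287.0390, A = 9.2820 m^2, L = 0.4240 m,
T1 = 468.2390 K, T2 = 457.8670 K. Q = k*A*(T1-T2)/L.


dT = 10.3720 K
Q = 287.0390 * 9.2820 * 10.3720 / 0.4240 = 65174.7125 W

65174.7125 W


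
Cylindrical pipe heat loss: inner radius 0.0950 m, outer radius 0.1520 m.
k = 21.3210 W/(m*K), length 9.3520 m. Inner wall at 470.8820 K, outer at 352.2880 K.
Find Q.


dT = 118.5940 K
ln(ro/ri) = 0.4700
Q = 2*pi*21.3210*9.3520*118.5940 / 0.4700 = 316121.0695 W

316121.0695 W


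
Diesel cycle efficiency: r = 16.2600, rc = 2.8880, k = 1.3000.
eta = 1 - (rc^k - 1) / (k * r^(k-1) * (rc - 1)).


r^(k-1) = 2.3085
rc^k = 3.9699
eta = 0.4758 = 47.5849%

47.5849%


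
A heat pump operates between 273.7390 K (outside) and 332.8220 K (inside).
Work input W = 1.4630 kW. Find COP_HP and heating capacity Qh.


COP = 332.8220 / 59.0830 = 5.6331
Qh = 5.6331 * 1.4630 = 8.2413 kW

COP = 5.6331, Qh = 8.2413 kW


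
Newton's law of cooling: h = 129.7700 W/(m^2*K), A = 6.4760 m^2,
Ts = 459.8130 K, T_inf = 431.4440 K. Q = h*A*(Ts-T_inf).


dT = 28.3690 K
Q = 129.7700 * 6.4760 * 28.3690 = 23841.0387 W

23841.0387 W


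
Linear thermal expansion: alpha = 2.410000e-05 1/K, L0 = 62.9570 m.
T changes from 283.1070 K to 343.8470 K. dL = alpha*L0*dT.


dT = 60.7400 K
dL = 2.410000e-05 * 62.9570 * 60.7400 = 0.092159 m
L_final = 63.049159 m

dL = 0.092159 m


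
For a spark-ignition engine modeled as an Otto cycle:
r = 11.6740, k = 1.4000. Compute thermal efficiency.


r^(k-1) = 2.6723
eta = 1 - 1/2.6723 = 0.6258 = 62.5793%

62.5793%


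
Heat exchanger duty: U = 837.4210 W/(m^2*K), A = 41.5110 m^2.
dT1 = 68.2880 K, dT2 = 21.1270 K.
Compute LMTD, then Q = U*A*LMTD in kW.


LMTD = 40.1992 K
Q = 837.4210 * 41.5110 * 40.1992 = 1397412.3554 W = 1397.4124 kW

1397.4124 kW


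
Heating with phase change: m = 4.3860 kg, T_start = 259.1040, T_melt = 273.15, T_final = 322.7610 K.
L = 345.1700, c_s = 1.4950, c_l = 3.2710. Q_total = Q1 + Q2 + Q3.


Q1 (sensible, solid) = 4.3860 * 1.4950 * 14.0460 = 92.1006 kJ
Q2 (latent) = 4.3860 * 345.1700 = 1513.9156 kJ
Q3 (sensible, liquid) = 4.3860 * 3.2710 * 49.6110 = 711.7495 kJ
Q_total = 2317.7657 kJ

2317.7657 kJ


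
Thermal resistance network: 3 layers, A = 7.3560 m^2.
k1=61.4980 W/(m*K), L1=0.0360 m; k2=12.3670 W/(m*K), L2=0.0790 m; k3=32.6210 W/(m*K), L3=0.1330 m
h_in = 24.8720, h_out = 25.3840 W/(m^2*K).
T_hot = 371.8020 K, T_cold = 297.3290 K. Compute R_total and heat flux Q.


R_conv_in = 1/(24.8720*7.3560) = 0.0055
R_1 = 0.0360/(61.4980*7.3560) = 7.9579e-05
R_2 = 0.0790/(12.3670*7.3560) = 0.0009
R_3 = 0.1330/(32.6210*7.3560) = 0.0006
R_conv_out = 1/(25.3840*7.3560) = 0.0054
R_total = 0.0123 K/W
Q = 74.4730 / 0.0123 = 6043.1987 W

R_total = 0.0123 K/W, Q = 6043.1987 W


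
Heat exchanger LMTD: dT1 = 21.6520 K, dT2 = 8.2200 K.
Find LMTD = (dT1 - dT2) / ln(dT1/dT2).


dT1/dT2 = 2.6341
ln(dT1/dT2) = 0.9685
LMTD = 13.4320 / 0.9685 = 13.8685 K

13.8685 K


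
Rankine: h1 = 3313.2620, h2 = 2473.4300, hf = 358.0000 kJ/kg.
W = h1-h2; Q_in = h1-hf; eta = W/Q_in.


W = 839.8320 kJ/kg
Q_in = 2955.2620 kJ/kg
eta = 0.2842 = 28.4182%

eta = 28.4182%


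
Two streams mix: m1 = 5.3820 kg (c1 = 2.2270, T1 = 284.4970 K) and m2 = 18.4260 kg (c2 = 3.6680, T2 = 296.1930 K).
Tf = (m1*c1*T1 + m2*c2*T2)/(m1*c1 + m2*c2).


num = 23428.5680
den = 79.5723
Tf = 294.4313 K

294.4313 K


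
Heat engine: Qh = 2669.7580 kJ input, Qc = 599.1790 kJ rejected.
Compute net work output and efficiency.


W = 2669.7580 - 599.1790 = 2070.5790 kJ
eta = 2070.5790 / 2669.7580 = 0.7756 = 77.5568%

W = 2070.5790 kJ, eta = 77.5568%


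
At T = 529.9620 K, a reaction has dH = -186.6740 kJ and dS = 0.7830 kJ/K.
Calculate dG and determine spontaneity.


T*dS = 529.9620 * 0.7830 = 414.9602 kJ
dG = -186.6740 - 414.9602 = -601.6342 kJ (spontaneous)

dG = -601.6342 kJ, spontaneous


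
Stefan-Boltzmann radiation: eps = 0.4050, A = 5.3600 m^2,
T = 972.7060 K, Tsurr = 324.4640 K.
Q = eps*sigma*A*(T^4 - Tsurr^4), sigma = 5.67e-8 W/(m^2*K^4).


T^4 = 8.9521e+11
Tsurr^4 = 1.1083e+10
Q = 0.4050 * 5.67e-8 * 5.3600 * 8.8413e+11 = 108822.5475 W

108822.5475 W


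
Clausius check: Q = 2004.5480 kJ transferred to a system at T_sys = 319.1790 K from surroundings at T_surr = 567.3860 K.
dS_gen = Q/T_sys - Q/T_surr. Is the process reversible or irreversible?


dS_sys = 2004.5480/319.1790 = 6.2803 kJ/K
dS_surr = -2004.5480/567.3860 = -3.5330 kJ/K
dS_gen = 6.2803 - 3.5330 = 2.7474 kJ/K (irreversible)

dS_gen = 2.7474 kJ/K, irreversible


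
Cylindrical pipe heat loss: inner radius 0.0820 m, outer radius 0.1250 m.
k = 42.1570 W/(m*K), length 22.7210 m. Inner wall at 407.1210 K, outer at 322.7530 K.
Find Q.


dT = 84.3680 K
ln(ro/ri) = 0.4216
Q = 2*pi*42.1570*22.7210*84.3680 / 0.4216 = 1204369.7408 W

1204369.7408 W


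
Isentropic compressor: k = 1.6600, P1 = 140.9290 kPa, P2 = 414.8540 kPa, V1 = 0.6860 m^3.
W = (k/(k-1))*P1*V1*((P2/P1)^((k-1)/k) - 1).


(k-1)/k = 0.3976
(P2/P1)^exp = 1.5361
W = 2.5152 * 140.9290 * 0.6860 * (1.5361 - 1) = 130.3644 kJ

130.3644 kJ


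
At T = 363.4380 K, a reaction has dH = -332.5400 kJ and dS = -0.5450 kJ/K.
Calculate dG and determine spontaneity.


T*dS = 363.4380 * -0.5450 = -198.0737 kJ
dG = -332.5400 + 198.0737 = -134.4663 kJ (spontaneous)

dG = -134.4663 kJ, spontaneous


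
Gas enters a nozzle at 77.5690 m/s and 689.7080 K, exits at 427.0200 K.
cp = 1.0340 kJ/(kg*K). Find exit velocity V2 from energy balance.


dT = 262.6880 K
2*cp*1000*dT = 543238.7840
V1^2 = 6016.9498
V2 = sqrt(549255.7338) = 741.1179 m/s

741.1179 m/s


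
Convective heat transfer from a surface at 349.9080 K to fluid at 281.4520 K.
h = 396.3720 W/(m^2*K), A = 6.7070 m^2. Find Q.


dT = 68.4560 K
Q = 396.3720 * 6.7070 * 68.4560 = 181988.0172 W

181988.0172 W


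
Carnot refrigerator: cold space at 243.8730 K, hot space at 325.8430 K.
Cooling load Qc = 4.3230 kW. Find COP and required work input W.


COP = 243.8730 / 81.9700 = 2.9751
W = 4.3230 / 2.9751 = 1.4530 kW

COP = 2.9751, W = 1.4530 kW


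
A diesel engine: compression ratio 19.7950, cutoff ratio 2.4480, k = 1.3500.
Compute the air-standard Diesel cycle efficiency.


r^(k-1) = 2.8431
rc^k = 3.3488
eta = 0.5774 = 57.7372%

57.7372%


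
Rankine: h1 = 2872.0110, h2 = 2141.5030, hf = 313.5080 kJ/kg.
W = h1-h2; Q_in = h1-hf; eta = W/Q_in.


W = 730.5080 kJ/kg
Q_in = 2558.5030 kJ/kg
eta = 0.2855 = 28.5522%

eta = 28.5522%


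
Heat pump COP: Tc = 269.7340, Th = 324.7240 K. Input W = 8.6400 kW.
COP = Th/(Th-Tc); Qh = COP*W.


COP = 324.7240 / 54.9900 = 5.9051
Qh = 5.9051 * 8.6400 = 51.0205 kW

COP = 5.9051, Qh = 51.0205 kW


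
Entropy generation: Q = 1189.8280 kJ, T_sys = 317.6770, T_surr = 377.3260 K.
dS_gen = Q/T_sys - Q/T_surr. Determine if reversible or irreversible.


dS_sys = 1189.8280/317.6770 = 3.7454 kJ/K
dS_surr = -1189.8280/377.3260 = -3.1533 kJ/K
dS_gen = 3.7454 - 3.1533 = 0.5921 kJ/K (irreversible)

dS_gen = 0.5921 kJ/K, irreversible


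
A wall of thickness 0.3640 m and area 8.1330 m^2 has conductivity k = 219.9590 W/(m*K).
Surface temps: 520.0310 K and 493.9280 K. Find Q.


dT = 26.1030 K
Q = 219.9590 * 8.1330 * 26.1030 / 0.3640 = 128286.6749 W

128286.6749 W


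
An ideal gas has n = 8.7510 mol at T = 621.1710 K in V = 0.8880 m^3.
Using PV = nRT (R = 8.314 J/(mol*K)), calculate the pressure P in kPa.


P = nRT/V = 8.7510 * 8.314 * 621.1710 / 0.8880
= 45193.8017 / 0.8880 = 50893.9209 Pa = 50.8939 kPa

50.8939 kPa


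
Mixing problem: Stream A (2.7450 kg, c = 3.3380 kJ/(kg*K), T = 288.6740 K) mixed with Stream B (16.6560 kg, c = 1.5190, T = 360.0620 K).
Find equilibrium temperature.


num = 11754.8007
den = 34.4633
Tf = 341.0819 K

341.0819 K


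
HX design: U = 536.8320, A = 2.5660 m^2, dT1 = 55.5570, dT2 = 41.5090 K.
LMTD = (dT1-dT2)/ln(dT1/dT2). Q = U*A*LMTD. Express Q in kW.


LMTD = 48.1922 K
Q = 536.8320 * 2.5660 * 48.1922 = 66385.3280 W = 66.3853 kW

66.3853 kW


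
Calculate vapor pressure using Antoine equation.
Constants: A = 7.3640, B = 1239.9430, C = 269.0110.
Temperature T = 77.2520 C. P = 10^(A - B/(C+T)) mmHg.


C+T = 346.2630
B/(C+T) = 3.5809
log10(P) = 7.3640 - 3.5809 = 3.7831
P = 10^3.7831 = 6068.3641 mmHg

6068.3641 mmHg


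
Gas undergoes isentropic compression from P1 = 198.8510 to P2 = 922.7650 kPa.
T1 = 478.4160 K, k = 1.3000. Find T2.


(k-1)/k = 0.2308
(P2/P1)^exp = 1.4250
T2 = 478.4160 * 1.4250 = 681.7545 K

681.7545 K


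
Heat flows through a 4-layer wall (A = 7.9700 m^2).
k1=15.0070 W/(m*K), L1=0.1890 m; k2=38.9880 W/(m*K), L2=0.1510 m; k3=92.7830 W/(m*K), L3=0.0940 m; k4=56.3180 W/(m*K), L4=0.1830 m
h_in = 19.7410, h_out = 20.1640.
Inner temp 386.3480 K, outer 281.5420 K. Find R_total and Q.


R_conv_in = 1/(19.7410*7.9700) = 0.0064
R_1 = 0.1890/(15.0070*7.9700) = 0.0016
R_2 = 0.1510/(38.9880*7.9700) = 0.0005
R_3 = 0.0940/(92.7830*7.9700) = 0.0001
R_4 = 0.1830/(56.3180*7.9700) = 0.0004
R_conv_out = 1/(20.1640*7.9700) = 0.0062
R_total = 0.0152 K/W
Q = 104.8060 / 0.0152 = 6904.5379 W

R_total = 0.0152 K/W, Q = 6904.5379 W


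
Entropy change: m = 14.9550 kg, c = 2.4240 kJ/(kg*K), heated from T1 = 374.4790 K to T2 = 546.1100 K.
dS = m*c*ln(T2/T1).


T2/T1 = 1.4583
ln(T2/T1) = 0.3773
dS = 14.9550 * 2.4240 * 0.3773 = 13.6769 kJ/K

13.6769 kJ/K


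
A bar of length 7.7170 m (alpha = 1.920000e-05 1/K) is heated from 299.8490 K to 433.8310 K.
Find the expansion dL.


dT = 133.9820 K
dL = 1.920000e-05 * 7.7170 * 133.9820 = 0.019852 m
L_final = 7.736852 m

dL = 0.019852 m


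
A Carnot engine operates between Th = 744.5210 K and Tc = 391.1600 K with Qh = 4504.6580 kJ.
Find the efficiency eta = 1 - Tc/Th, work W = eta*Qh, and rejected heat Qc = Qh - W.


eta = 1 - 391.1600/744.5210 = 0.4746
W = 0.4746 * 4504.6580 = 2137.9793 kJ
Qc = 4504.6580 - 2137.9793 = 2366.6787 kJ

eta = 47.4615%, W = 2137.9793 kJ, Qc = 2366.6787 kJ


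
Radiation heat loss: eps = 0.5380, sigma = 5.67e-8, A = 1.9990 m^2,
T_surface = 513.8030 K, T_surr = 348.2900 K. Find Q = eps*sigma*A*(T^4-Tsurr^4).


T^4 = 6.9693e+10
Tsurr^4 = 1.4715e+10
Q = 0.5380 * 5.67e-8 * 1.9990 * 5.4977e+10 = 3352.4534 W

3352.4534 W


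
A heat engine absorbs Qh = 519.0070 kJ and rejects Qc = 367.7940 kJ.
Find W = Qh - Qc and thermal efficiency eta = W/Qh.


W = 519.0070 - 367.7940 = 151.2130 kJ
eta = 151.2130 / 519.0070 = 0.2914 = 29.1351%

W = 151.2130 kJ, eta = 29.1351%


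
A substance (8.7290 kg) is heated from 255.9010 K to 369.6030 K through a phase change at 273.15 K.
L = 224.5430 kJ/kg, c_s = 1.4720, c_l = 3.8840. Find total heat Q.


Q1 (sensible, solid) = 8.7290 * 1.4720 * 17.2490 = 221.6339 kJ
Q2 (latent) = 8.7290 * 224.5430 = 1960.0358 kJ
Q3 (sensible, liquid) = 8.7290 * 3.8840 * 96.4530 = 3270.0881 kJ
Q_total = 5451.7579 kJ

5451.7579 kJ


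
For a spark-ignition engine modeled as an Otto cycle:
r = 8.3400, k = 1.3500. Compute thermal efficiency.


r^(k-1) = 2.1009
eta = 1 - 1/2.1009 = 0.5240 = 52.4017%

52.4017%


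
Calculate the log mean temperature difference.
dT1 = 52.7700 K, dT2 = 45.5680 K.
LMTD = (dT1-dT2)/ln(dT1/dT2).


dT1/dT2 = 1.1580
ln(dT1/dT2) = 0.1467
LMTD = 7.2020 / 0.1467 = 49.0810 K

49.0810 K


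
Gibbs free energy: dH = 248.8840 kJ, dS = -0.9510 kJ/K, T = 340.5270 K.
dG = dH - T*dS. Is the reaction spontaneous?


T*dS = 340.5270 * -0.9510 = -323.8412 kJ
dG = 248.8840 + 323.8412 = 572.7252 kJ (non-spontaneous)

dG = 572.7252 kJ, non-spontaneous


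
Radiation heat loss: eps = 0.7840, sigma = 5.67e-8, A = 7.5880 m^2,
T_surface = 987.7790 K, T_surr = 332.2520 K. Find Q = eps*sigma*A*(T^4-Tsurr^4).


T^4 = 9.5200e+11
Tsurr^4 = 1.2186e+10
Q = 0.7840 * 5.67e-8 * 7.5880 * 9.3982e+11 = 317008.1809 W

317008.1809 W


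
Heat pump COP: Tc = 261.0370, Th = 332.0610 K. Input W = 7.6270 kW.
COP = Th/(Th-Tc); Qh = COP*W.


COP = 332.0610 / 71.0240 = 4.6753
Qh = 4.6753 * 7.6270 = 35.6588 kW

COP = 4.6753, Qh = 35.6588 kW


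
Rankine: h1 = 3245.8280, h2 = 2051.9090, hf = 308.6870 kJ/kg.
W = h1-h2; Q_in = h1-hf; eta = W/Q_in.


W = 1193.9190 kJ/kg
Q_in = 2937.1410 kJ/kg
eta = 0.4065 = 40.6490%

eta = 40.6490%


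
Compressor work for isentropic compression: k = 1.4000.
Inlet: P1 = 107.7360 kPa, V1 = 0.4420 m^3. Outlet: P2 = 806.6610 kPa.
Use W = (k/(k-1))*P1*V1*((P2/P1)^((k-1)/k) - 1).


(k-1)/k = 0.2857
(P2/P1)^exp = 1.7775
W = 3.5000 * 107.7360 * 0.4420 * (1.7775 - 1) = 129.5834 kJ

129.5834 kJ


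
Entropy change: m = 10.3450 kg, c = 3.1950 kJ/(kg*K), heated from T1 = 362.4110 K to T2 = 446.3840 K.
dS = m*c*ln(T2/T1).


T2/T1 = 1.2317
ln(T2/T1) = 0.2084
dS = 10.3450 * 3.1950 * 0.2084 = 6.8881 kJ/K

6.8881 kJ/K


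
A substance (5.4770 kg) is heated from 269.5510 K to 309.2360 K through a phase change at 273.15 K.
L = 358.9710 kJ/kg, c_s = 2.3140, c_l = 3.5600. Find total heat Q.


Q1 (sensible, solid) = 5.4770 * 2.3140 * 3.5990 = 45.6129 kJ
Q2 (latent) = 5.4770 * 358.9710 = 1966.0842 kJ
Q3 (sensible, liquid) = 5.4770 * 3.5600 * 36.0860 = 703.6092 kJ
Q_total = 2715.3063 kJ

2715.3063 kJ


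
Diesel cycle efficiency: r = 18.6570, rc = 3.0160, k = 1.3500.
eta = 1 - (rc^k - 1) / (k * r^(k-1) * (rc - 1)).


r^(k-1) = 2.7848
rc^k = 4.4385
eta = 0.5463 = 54.6325%

54.6325%


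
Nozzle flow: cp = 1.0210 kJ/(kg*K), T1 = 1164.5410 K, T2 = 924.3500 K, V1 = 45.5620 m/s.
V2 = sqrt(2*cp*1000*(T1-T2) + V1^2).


dT = 240.1910 K
2*cp*1000*dT = 490470.0220
V1^2 = 2075.8958
V2 = sqrt(492545.9178) = 701.8162 m/s

701.8162 m/s


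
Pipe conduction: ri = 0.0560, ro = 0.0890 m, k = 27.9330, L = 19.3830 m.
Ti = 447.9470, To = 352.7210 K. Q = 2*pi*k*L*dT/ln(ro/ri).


dT = 95.2260 K
ln(ro/ri) = 0.4633
Q = 2*pi*27.9330*19.3830*95.2260 / 0.4633 = 699239.6542 W

699239.6542 W


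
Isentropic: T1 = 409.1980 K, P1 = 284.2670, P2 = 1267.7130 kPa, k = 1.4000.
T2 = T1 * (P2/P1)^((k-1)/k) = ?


(k-1)/k = 0.2857
(P2/P1)^exp = 1.5329
T2 = 409.1980 * 1.5329 = 627.2580 K

627.2580 K


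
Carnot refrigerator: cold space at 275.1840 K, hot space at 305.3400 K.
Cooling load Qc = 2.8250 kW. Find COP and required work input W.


COP = 275.1840 / 30.1560 = 9.1253
W = 2.8250 / 9.1253 = 0.3096 kW

COP = 9.1253, W = 0.3096 kW


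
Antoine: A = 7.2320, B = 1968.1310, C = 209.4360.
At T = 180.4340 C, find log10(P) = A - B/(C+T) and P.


C+T = 389.8700
B/(C+T) = 5.0482
log10(P) = 7.2320 - 5.0482 = 2.1838
P = 10^2.1838 = 152.6960 mmHg

152.6960 mmHg


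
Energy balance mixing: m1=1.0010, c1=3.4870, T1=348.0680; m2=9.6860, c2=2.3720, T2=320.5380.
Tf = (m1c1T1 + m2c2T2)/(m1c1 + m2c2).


num = 8579.3489
den = 26.4657
Tf = 324.1689 K

324.1689 K


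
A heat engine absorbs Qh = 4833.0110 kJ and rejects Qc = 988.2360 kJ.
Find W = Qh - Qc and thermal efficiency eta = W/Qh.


W = 4833.0110 - 988.2360 = 3844.7750 kJ
eta = 3844.7750 / 4833.0110 = 0.7955 = 79.5524%

W = 3844.7750 kJ, eta = 79.5524%


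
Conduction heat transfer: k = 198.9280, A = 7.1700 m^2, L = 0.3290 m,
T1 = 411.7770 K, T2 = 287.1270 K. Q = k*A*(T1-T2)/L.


dT = 124.6500 K
Q = 198.9280 * 7.1700 * 124.6500 / 0.3290 = 540395.1677 W

540395.1677 W


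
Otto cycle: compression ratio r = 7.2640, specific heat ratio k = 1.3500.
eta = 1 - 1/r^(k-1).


r^(k-1) = 2.0018
eta = 1 - 1/2.0018 = 0.5004 = 50.0439%

50.0439%


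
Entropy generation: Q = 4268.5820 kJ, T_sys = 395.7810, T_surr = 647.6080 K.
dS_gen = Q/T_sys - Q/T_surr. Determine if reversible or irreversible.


dS_sys = 4268.5820/395.7810 = 10.7852 kJ/K
dS_surr = -4268.5820/647.6080 = -6.5913 kJ/K
dS_gen = 10.7852 - 6.5913 = 4.1939 kJ/K (irreversible)

dS_gen = 4.1939 kJ/K, irreversible


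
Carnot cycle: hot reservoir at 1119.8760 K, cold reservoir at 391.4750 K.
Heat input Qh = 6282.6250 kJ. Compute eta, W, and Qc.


eta = 1 - 391.4750/1119.8760 = 0.6504
W = 0.6504 * 6282.6250 = 4086.4081 kJ
Qc = 6282.6250 - 4086.4081 = 2196.2169 kJ

eta = 65.0430%, W = 4086.4081 kJ, Qc = 2196.2169 kJ


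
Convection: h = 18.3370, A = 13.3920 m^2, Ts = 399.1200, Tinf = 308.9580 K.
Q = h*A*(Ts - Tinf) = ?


dT = 90.1620 K
Q = 18.3370 * 13.3920 * 90.1620 = 22141.0016 W

22141.0016 W


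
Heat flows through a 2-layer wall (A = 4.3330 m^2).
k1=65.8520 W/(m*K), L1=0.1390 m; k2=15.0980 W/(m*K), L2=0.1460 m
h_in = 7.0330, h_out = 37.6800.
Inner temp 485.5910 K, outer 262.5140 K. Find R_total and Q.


R_conv_in = 1/(7.0330*4.3330) = 0.0328
R_1 = 0.1390/(65.8520*4.3330) = 0.0005
R_2 = 0.1460/(15.0980*4.3330) = 0.0022
R_conv_out = 1/(37.6800*4.3330) = 0.0061
R_total = 0.0417 K/W
Q = 223.0770 / 0.0417 = 5354.8744 W

R_total = 0.0417 K/W, Q = 5354.8744 W


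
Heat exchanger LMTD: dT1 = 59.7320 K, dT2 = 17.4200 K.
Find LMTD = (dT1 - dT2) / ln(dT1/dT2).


dT1/dT2 = 3.4289
ln(dT1/dT2) = 1.2322
LMTD = 42.3120 / 1.2322 = 34.3372 K

34.3372 K


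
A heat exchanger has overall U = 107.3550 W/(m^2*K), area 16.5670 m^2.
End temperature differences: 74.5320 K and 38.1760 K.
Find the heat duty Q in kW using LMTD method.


LMTD = 54.3420 K
Q = 107.3550 * 16.5670 * 54.3420 = 96650.0665 W = 96.6501 kW

96.6501 kW


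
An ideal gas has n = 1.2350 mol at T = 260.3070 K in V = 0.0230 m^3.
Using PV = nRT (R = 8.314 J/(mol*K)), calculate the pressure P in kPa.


P = nRT/V = 1.2350 * 8.314 * 260.3070 / 0.0230
= 2672.7776 / 0.0230 = 116207.7222 Pa = 116.2077 kPa

116.2077 kPa


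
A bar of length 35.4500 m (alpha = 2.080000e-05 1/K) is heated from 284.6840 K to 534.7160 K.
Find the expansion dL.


dT = 250.0320 K
dL = 2.080000e-05 * 35.4500 * 250.0320 = 0.184364 m
L_final = 35.634364 m

dL = 0.184364 m


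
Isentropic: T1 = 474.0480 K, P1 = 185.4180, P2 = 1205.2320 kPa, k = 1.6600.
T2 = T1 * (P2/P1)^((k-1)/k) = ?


(k-1)/k = 0.3976
(P2/P1)^exp = 2.1048
T2 = 474.0480 * 2.1048 = 997.7712 K

997.7712 K


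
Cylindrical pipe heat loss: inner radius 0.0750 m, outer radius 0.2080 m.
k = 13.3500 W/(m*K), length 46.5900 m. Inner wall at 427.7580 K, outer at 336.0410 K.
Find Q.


dT = 91.7170 K
ln(ro/ri) = 1.0200
Q = 2*pi*13.3500*46.5900*91.7170 / 1.0200 = 351384.2081 W

351384.2081 W


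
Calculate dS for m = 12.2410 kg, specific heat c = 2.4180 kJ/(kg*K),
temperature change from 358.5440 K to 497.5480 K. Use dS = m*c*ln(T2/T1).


T2/T1 = 1.3877
ln(T2/T1) = 0.3276
dS = 12.2410 * 2.4180 * 0.3276 = 9.6977 kJ/K

9.6977 kJ/K


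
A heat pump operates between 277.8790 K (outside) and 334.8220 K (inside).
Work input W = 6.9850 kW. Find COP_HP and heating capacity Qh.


COP = 334.8220 / 56.9430 = 5.8800
Qh = 5.8800 * 6.9850 = 41.0715 kW

COP = 5.8800, Qh = 41.0715 kW


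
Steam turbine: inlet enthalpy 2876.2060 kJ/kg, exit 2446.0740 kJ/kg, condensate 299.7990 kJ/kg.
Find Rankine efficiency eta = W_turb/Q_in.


W = 430.1320 kJ/kg
Q_in = 2576.4070 kJ/kg
eta = 0.1670 = 16.6950%

eta = 16.6950%


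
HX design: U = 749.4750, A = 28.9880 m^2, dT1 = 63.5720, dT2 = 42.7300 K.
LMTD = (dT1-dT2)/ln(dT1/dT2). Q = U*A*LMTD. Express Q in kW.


LMTD = 52.4628 K
Q = 749.4750 * 28.9880 * 52.4628 = 1139795.6049 W = 1139.7956 kW

1139.7956 kW


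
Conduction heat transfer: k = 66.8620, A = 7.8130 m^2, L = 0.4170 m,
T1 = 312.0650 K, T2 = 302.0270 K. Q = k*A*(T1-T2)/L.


dT = 10.0380 K
Q = 66.8620 * 7.8130 * 10.0380 / 0.4170 = 12575.0096 W

12575.0096 W


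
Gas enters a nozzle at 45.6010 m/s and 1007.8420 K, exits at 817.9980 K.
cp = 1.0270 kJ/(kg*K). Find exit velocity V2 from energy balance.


dT = 189.8440 K
2*cp*1000*dT = 389939.5760
V1^2 = 2079.4512
V2 = sqrt(392019.0272) = 626.1142 m/s

626.1142 m/s


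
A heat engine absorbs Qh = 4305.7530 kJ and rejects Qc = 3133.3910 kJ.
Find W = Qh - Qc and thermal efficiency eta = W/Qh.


W = 4305.7530 - 3133.3910 = 1172.3620 kJ
eta = 1172.3620 / 4305.7530 = 0.2723 = 27.2278%

W = 1172.3620 kJ, eta = 27.2278%


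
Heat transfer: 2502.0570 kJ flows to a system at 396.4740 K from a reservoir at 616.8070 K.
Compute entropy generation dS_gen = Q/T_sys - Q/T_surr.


dS_sys = 2502.0570/396.4740 = 6.3108 kJ/K
dS_surr = -2502.0570/616.8070 = -4.0565 kJ/K
dS_gen = 6.3108 - 4.0565 = 2.2543 kJ/K (irreversible)

dS_gen = 2.2543 kJ/K, irreversible


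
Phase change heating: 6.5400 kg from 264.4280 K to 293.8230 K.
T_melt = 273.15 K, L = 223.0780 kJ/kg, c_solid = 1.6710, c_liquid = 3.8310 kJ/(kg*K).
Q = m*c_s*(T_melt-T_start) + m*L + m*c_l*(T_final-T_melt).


Q1 (sensible, solid) = 6.5400 * 1.6710 * 8.7220 = 95.3170 kJ
Q2 (latent) = 6.5400 * 223.0780 = 1458.9301 kJ
Q3 (sensible, liquid) = 6.5400 * 3.8310 * 20.6730 = 517.9566 kJ
Q_total = 2072.2037 kJ

2072.2037 kJ


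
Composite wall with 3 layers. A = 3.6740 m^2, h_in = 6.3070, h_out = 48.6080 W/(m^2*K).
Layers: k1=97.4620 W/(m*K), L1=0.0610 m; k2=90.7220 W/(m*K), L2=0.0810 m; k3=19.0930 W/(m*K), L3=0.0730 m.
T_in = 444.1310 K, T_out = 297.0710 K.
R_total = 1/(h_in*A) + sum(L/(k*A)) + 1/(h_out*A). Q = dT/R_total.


R_conv_in = 1/(6.3070*3.6740) = 0.0432
R_1 = 0.0610/(97.4620*3.6740) = 0.0002
R_2 = 0.0810/(90.7220*3.6740) = 0.0002
R_3 = 0.0730/(19.0930*3.6740) = 0.0010
R_conv_out = 1/(48.6080*3.6740) = 0.0056
R_total = 0.0502 K/W
Q = 147.0600 / 0.0502 = 2928.9414 W

R_total = 0.0502 K/W, Q = 2928.9414 W


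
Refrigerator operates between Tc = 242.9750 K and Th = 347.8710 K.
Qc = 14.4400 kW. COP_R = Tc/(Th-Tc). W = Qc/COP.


COP = 242.9750 / 104.8960 = 2.3163
W = 14.4400 / 2.3163 = 6.2340 kW

COP = 2.3163, W = 6.2340 kW


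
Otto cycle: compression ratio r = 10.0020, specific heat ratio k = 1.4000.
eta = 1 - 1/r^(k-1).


r^(k-1) = 2.5121
eta = 1 - 1/2.5121 = 0.6019 = 60.1925%

60.1925%


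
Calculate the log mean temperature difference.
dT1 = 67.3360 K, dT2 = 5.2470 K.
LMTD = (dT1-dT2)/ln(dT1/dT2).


dT1/dT2 = 12.8332
ln(dT1/dT2) = 2.5520
LMTD = 62.0890 / 2.5520 = 24.3292 K

24.3292 K


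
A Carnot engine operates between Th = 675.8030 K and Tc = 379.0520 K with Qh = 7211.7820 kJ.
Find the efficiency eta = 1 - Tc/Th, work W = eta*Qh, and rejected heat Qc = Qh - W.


eta = 1 - 379.0520/675.8030 = 0.4391
W = 0.4391 * 7211.7820 = 3166.7565 kJ
Qc = 7211.7820 - 3166.7565 = 4045.0255 kJ

eta = 43.9109%, W = 3166.7565 kJ, Qc = 4045.0255 kJ


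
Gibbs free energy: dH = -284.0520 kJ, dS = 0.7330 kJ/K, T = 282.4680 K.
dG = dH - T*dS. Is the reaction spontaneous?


T*dS = 282.4680 * 0.7330 = 207.0490 kJ
dG = -284.0520 - 207.0490 = -491.1010 kJ (spontaneous)

dG = -491.1010 kJ, spontaneous


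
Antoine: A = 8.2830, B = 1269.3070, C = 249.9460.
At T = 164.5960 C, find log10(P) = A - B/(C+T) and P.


C+T = 414.5420
B/(C+T) = 3.0620
log10(P) = 8.2830 - 3.0620 = 5.2210
P = 10^5.2210 = 166360.3031 mmHg

166360.3031 mmHg


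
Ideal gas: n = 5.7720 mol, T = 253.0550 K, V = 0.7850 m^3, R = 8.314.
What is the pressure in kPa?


P = nRT/V = 5.7720 * 8.314 * 253.0550 / 0.7850
= 12143.7066 / 0.7850 = 15469.6899 Pa = 15.4697 kPa

15.4697 kPa


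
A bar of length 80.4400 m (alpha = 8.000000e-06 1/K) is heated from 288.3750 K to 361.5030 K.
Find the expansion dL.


dT = 73.1280 K
dL = 8.000000e-06 * 80.4400 * 73.1280 = 0.047059 m
L_final = 80.487059 m

dL = 0.047059 m


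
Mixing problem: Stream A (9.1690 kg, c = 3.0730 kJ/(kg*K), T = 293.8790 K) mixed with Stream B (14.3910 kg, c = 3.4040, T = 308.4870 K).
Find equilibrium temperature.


num = 23392.2753
den = 77.1633
Tf = 303.1529 K

303.1529 K


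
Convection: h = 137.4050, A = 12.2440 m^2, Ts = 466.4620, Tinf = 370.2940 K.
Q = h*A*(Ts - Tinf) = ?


dT = 96.1680 K
Q = 137.4050 * 12.2440 * 96.1680 = 161791.7757 W

161791.7757 W


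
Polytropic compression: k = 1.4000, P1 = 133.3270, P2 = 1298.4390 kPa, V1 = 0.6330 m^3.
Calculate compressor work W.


(k-1)/k = 0.2857
(P2/P1)^exp = 1.9162
W = 3.5000 * 133.3270 * 0.6330 * (1.9162 - 1) = 270.6179 kJ

270.6179 kJ


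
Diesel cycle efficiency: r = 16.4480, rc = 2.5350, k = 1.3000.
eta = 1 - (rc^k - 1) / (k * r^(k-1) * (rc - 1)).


r^(k-1) = 2.3165
rc^k = 3.3510
eta = 0.4914 = 49.1416%

49.1416%


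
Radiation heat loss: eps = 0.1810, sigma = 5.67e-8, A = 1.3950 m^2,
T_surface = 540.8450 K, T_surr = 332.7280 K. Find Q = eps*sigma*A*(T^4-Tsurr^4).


T^4 = 8.5564e+10
Tsurr^4 = 1.2256e+10
Q = 0.1810 * 5.67e-8 * 1.3950 * 7.3308e+10 = 1049.5086 W

1049.5086 W


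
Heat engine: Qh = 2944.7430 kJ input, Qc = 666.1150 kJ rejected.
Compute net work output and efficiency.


W = 2944.7430 - 666.1150 = 2278.6280 kJ
eta = 2278.6280 / 2944.7430 = 0.7738 = 77.3795%

W = 2278.6280 kJ, eta = 77.3795%


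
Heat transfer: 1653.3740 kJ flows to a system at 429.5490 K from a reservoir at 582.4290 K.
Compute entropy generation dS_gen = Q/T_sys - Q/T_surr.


dS_sys = 1653.3740/429.5490 = 3.8491 kJ/K
dS_surr = -1653.3740/582.4290 = -2.8388 kJ/K
dS_gen = 3.8491 - 2.8388 = 1.0103 kJ/K (irreversible)

dS_gen = 1.0103 kJ/K, irreversible


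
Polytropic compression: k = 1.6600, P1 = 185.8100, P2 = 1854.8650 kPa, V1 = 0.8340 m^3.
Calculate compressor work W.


(k-1)/k = 0.3976
(P2/P1)^exp = 2.4963
W = 2.5152 * 185.8100 * 0.8340 * (2.4963 - 1) = 583.1842 kJ

583.1842 kJ


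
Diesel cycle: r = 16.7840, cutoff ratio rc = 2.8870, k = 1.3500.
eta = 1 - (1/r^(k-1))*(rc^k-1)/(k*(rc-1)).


r^(k-1) = 2.6836
rc^k = 4.1841
eta = 0.5342 = 53.4233%

53.4233%


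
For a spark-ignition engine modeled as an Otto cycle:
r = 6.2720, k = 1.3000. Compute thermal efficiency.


r^(k-1) = 1.7347
eta = 1 - 1/1.7347 = 0.4235 = 42.3528%

42.3528%


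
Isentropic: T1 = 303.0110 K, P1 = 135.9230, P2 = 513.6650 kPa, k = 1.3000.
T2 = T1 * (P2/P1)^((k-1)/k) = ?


(k-1)/k = 0.2308
(P2/P1)^exp = 1.3591
T2 = 303.0110 * 1.3591 = 411.8144 K

411.8144 K


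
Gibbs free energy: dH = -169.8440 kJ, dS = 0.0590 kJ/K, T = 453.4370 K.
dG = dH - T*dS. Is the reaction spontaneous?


T*dS = 453.4370 * 0.0590 = 26.7528 kJ
dG = -169.8440 - 26.7528 = -196.5968 kJ (spontaneous)

dG = -196.5968 kJ, spontaneous


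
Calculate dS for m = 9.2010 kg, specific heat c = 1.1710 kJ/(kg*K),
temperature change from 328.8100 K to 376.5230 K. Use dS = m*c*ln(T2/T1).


T2/T1 = 1.1451
ln(T2/T1) = 0.1355
dS = 9.2010 * 1.1710 * 0.1355 = 1.4599 kJ/K

1.4599 kJ/K


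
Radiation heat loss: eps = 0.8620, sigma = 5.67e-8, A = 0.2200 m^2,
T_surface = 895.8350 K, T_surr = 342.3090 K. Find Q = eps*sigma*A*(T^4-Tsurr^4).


T^4 = 6.4404e+11
Tsurr^4 = 1.3730e+10
Q = 0.8620 * 5.67e-8 * 0.2200 * 6.3031e+11 = 6777.4511 W

6777.4511 W


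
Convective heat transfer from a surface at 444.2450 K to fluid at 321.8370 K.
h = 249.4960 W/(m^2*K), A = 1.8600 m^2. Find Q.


dT = 122.4080 K
Q = 249.4960 * 1.8600 * 122.4080 = 56804.9698 W

56804.9698 W


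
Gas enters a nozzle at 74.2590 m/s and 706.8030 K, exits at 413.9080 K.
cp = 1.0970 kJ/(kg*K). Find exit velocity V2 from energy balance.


dT = 292.8950 K
2*cp*1000*dT = 642611.6300
V1^2 = 5514.3991
V2 = sqrt(648126.0291) = 805.0627 m/s

805.0627 m/s


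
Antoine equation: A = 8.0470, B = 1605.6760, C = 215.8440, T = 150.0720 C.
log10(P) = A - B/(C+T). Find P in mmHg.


C+T = 365.9160
B/(C+T) = 4.3881
log10(P) = 8.0470 - 4.3881 = 3.6589
P = 10^3.6589 = 4559.3192 mmHg

4559.3192 mmHg


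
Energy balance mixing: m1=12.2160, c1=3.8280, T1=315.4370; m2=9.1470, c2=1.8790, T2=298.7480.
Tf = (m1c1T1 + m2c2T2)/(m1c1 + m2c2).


num = 19885.3780
den = 63.9501
Tf = 310.9517 K

310.9517 K


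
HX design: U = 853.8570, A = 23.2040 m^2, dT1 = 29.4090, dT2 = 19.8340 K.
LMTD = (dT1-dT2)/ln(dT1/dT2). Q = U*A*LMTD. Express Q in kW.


LMTD = 24.3080 K
Q = 853.8570 * 23.2040 * 24.3080 = 481612.0776 W = 481.6121 kW

481.6121 kW


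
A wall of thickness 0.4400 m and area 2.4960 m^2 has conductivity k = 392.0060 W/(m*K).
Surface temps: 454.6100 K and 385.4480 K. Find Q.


dT = 69.1620 K
Q = 392.0060 * 2.4960 * 69.1620 / 0.4400 = 153798.5222 W

153798.5222 W


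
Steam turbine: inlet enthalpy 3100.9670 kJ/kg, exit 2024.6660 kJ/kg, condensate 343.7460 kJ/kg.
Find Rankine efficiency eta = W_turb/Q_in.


W = 1076.3010 kJ/kg
Q_in = 2757.2210 kJ/kg
eta = 0.3904 = 39.0357%

eta = 39.0357%


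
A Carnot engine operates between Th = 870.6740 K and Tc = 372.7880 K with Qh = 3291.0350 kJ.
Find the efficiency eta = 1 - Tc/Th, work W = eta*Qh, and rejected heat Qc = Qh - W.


eta = 1 - 372.7880/870.6740 = 0.5718
W = 0.5718 * 3291.0350 = 1881.9446 kJ
Qc = 3291.0350 - 1881.9446 = 1409.0904 kJ

eta = 57.1840%, W = 1881.9446 kJ, Qc = 1409.0904 kJ


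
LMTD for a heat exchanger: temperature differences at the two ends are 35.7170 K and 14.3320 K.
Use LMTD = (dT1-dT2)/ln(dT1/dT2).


dT1/dT2 = 2.4921
ln(dT1/dT2) = 0.9131
LMTD = 21.3850 / 0.9131 = 23.4194 K

23.4194 K


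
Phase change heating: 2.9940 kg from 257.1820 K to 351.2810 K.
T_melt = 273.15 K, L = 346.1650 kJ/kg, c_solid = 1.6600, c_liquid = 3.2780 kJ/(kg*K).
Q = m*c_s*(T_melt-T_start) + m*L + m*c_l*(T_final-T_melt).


Q1 (sensible, solid) = 2.9940 * 1.6600 * 15.9680 = 79.3616 kJ
Q2 (latent) = 2.9940 * 346.1650 = 1036.4180 kJ
Q3 (sensible, liquid) = 2.9940 * 3.2780 * 78.1310 = 766.8036 kJ
Q_total = 1882.5832 kJ

1882.5832 kJ


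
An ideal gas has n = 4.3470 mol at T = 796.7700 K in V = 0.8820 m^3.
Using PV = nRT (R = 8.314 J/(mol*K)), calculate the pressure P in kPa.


P = nRT/V = 4.3470 * 8.314 * 796.7700 / 0.8820
= 28796.0311 / 0.8820 = 32648.5613 Pa = 32.6486 kPa

32.6486 kPa


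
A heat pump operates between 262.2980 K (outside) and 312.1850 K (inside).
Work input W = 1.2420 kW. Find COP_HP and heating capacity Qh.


COP = 312.1850 / 49.8870 = 6.2578
Qh = 6.2578 * 1.2420 = 7.7722 kW

COP = 6.2578, Qh = 7.7722 kW


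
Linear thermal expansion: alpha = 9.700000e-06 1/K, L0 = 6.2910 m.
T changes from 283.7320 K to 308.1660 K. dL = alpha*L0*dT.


dT = 24.4340 K
dL = 9.700000e-06 * 6.2910 * 24.4340 = 0.001491 m
L_final = 6.292491 m

dL = 0.001491 m


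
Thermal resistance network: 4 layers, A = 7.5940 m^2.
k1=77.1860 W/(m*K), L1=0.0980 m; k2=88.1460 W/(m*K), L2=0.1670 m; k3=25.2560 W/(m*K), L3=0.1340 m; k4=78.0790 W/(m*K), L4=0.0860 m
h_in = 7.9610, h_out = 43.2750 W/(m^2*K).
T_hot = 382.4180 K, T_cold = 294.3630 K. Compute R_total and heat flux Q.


R_conv_in = 1/(7.9610*7.5940) = 0.0165
R_1 = 0.0980/(77.1860*7.5940) = 0.0002
R_2 = 0.1670/(88.1460*7.5940) = 0.0002
R_3 = 0.1340/(25.2560*7.5940) = 0.0007
R_4 = 0.0860/(78.0790*7.5940) = 0.0001
R_conv_out = 1/(43.2750*7.5940) = 0.0030
R_total = 0.0208 K/W
Q = 88.0550 / 0.0208 = 4224.4126 W

R_total = 0.0208 K/W, Q = 4224.4126 W
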